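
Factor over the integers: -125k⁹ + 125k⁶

-125k⁶(k - 1)(k² + k + 1)

Factor out 125k⁶ first: what remains is -k³ + 1.
Recognize a difference of cubes with the parts 1 and k.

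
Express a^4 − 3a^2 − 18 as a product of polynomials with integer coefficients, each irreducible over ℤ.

(a^2 + 3)(a^2 − 6)

Substitute u = a^2 to get a quadratic in u, then factor.
a^2 + 3 is irreducible over ℤ (always positive, so no real roots).
a^2 − 6 is irreducible over ℤ (6 is not a perfect square).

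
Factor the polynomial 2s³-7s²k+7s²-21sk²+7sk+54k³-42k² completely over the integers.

Group: 2s(s²+sk-6k²) + (-9k+7)(s²+sk-6k²); both groups contain (s²+sk-6k²), so (2s-9k+7) is a factor with cofactor s²+sk-6k².
The cofactor groups again: s²+sk-6k² = s(s+3k) - 2k(s+3k); both groups contain (s+3k), giving (s-2k)(s+3k).

(s-2k)(2s-9k+7)(s+3k)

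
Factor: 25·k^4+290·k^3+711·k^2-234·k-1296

(5·k+9)·(5·k-6)·(k+3)·(k+8)

Trying the rational-root candidates, k = -9/5 is a root, so (5·k+9) is a factor; dividing leaves 5·k^3+49·k^2+54·k-144.
Next, k = 6/5 is a root, so (5·k-6) divides it; the quotient is k^2+11·k+24.
The remaining quadratic factors as (k+3)(k+8).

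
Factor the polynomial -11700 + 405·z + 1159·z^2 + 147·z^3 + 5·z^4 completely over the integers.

(5·z - 13)·(z + 12)·(z + 15)·(z + 5)

Trying the rational-root candidates, z = -5 is a root, so (z + 5) is a factor; dividing leaves 5·z^3 + 122·z^2 + 549·z - 2340.
Continuing, z = -12 is a root, so (z + 12) divides it; the quotient is 5·z^2 + 62·z - 195.
The remaining quadratic factors as (5·z - 13)(z + 15).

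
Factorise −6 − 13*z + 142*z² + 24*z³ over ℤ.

Testing divisors of the constant over divisors of the leading coefficient, z = −1/6 is a root, so (6*z + 1) divides it; the quotient is 4*z² + 23*z − 6.
The remaining quadratic factors as (4*z − 1)(z + 6).

(4*z − 1)*(6*z + 1)*(z + 6)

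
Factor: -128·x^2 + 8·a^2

Factor out 8, leaving a^2 - 16·x^2, which is a difference of two squares.

8·(a + 4·x)·(a - 4·x)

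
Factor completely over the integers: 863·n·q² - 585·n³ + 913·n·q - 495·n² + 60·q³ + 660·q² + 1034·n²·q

-(13·n + q + 11)·(5·n - 12·q)·(9·n + 5·q)

Group: 13·n·(-45·n² + 83·n·q + 60·q²) + (q + 11)·(-45·n² + 83·n·q + 60·q²); both groups contain (-45·n² + 83·n·q + 60·q²), so (13·n + q + 11) is a factor with cofactor -45·n² + 83·n·q + 60·q².
The cofactor groups again: -45·n² + 83·n·q + 60·q² = -5·n·(9·n + 5·q) + 12·q·(9·n + 5·q); both groups contain (9·n + 5·q), giving -(5·n - 12·q)·(9·n + 5·q).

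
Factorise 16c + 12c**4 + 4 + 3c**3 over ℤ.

(4c + 1)(3c**3 + 4)

Group as (12c**4 + 16c) + (3c**3 + 4) = 4c(3c**3 + 4) + (3c**3 + 4).
Both groups share the factor (3c**3 + 4).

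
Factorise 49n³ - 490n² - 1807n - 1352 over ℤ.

(7n + 13)(7n + 8)(n - 13)

Trying the rational-root candidates, n = 13 is a root, giving the factor (n - 13) and quotient 49n² + 147n + 104.
The remaining quadratic factors as (7n + 8)(7n + 13).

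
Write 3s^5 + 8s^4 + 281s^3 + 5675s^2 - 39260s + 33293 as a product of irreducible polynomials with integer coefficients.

(3s - 13)(s + 13)(s - 1)(s^2 - 5s + 197)

By the rational root theorem, s = 1 is a root, giving the factor (s - 1) and quotient 3s^4 + 11s^3 + 292s^2 + 5967s - 33293.
Continuing, s = -13 is a root, so (s + 13) divides it; the quotient is 3s^3 - 28s^2 + 656s - 2561.
Continuing, s = 13/3 is a root, so (3s - 13) is a factor; dividing leaves s^2 - 5s + 197.
The quadratic s^2 - 5s + 197 has discriminant -763 < 0 and is irreducible over ℤ.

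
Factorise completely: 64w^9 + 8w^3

Factor out 8w^3 first: what remains is 8w^6 + 1.
Recognize a sum of cubes with the parts 1 and 2w^2.

8w^3(2w^2 + 1)(4w^4 - 2w^2 + 1)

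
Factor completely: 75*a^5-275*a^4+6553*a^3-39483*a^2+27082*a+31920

Among the possible rational roots, a = -3/5 is a root, so (5*a+3) divides it; the quotient is 15*a^4-64*a^3+1349*a^2-8706*a+10640.
Next, a = 8/5 is a root, so (5*a-8) is a factor; dividing leaves 3*a^3-8*a^2+257*a-1330.
Next, a = 14/3 is a root, so (3*a-14) is a factor; dividing leaves a^2+2*a+95.
The quadratic a^2+2*a+95 has discriminant -376 < 0 and is irreducible over ℤ.

(3*a-14)*(5*a+3)*(5*a-8)*(a^2+2*a+95)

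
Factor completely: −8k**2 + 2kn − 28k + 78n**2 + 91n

−(2k + 6n + 7)(4k − 13n)

Group: −4k(2k + 6n + 7) + 13n(2k + 6n + 7); both groups contain (2k + 6n + 7).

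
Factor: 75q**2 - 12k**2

Pull out the common factor 3; 25q**2 - 4k**2 is a difference of squares.

3(5q - 2k)(5q + 2k)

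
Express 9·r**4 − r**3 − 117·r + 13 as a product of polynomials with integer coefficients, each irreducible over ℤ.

Group as (9·r**4 − 117·r) + (−r**3 + 13) = 9·r·(r**3 − 13) − (r**3 − 13).
Both groups share the factor (r**3 − 13).

(9·r − 1)·(r**3 − 13)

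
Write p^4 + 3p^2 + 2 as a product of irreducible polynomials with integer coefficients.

(p^2 + 1)(p^2 + 2)

Substitute u = p^2 to get a quadratic in u, then factor.
p^2 + 1 is irreducible over ℤ (sum of squares).
p^2 + 2 is irreducible over ℤ (always positive, so no real roots).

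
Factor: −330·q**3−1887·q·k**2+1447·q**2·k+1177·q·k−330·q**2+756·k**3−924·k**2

Group: 11·q·(−30·q**2+107·q·k−84·k**2) + (−9·k+11)·(−30·q**2+107·q·k−84·k**2); both groups contain (−30·q**2+107·q·k−84·k**2), so (11·q−9·k+11) is a factor with cofactor −30·q**2+107·q·k−84·k**2.
The cofactor groups again: −30·q**2+107·q·k−84·k**2 = −5·q·(6·q−7·k) + 12·k·(6·q−7·k); both groups contain (6·q−7·k), giving −(5·q−12·k)·(6·q−7·k).

−(5·q−12·k)·(6·q−7·k)·(11·q−9·k+11)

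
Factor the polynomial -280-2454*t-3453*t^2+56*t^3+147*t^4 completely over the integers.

(3*t+14)*(7*t+1)*(7*t+4)*(t-5)

Testing divisors of the constant over divisors of the leading coefficient, t = -1/7 is a root, so (7*t+1) is a factor; dividing leaves 21*t^3+5*t^2-494*t-280.
Then t = 5 is a root, so (t-5) is a factor; dividing leaves 21*t^2+110*t+56.
The remaining quadratic factors as (3*t+14)(7*t+4).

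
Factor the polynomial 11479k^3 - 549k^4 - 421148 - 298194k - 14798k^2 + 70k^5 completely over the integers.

By the rational root theorem, k = 13/2 is a root, so (2k - 13) divides it; the quotient is 35k^4 - 47k^3 + 5434k^2 + 27922k + 32396.
Then k = -14/5 is a root, so (5k + 14) divides it; the quotient is 7k^3 - 29k^2 + 1168k + 2314.
Next, k = -13/7 is a root, so (7k + 13) divides it; the quotient is k^2 - 6k + 178.
The quadratic k^2 - 6k + 178 has discriminant -676 < 0 and is irreducible over ℤ.

(2k - 13)(5k + 14)(7k + 13)(k^2 - 6k + 178)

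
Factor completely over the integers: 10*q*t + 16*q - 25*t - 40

(2*q - 5)*(5*t + 8)

Group as (10*q*t + 16*q) + (-25*t - 40) = 2*q*(5*t + 8) - 5*(5*t + 8).
Both groups share the factor (5*t + 8).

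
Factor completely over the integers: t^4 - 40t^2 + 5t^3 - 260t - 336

By the rational root theorem, t = 7 is a root, so (t - 7) is a factor; dividing leaves t^3 + 12t^2 + 44t + 48.
Continuing, t = -2 is a root, giving the factor (t + 2) and quotient t^2 + 10t + 24.
The remaining quadratic factors as (t + 6)(t + 4).

(t + 2)(t + 4)(t + 6)(t - 7)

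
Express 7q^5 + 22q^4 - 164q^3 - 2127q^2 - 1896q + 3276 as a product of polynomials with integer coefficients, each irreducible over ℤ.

Trying the rational-root candidates, q = -2 is a root, so (q + 2) divides it; the quotient is 7q^4 + 8q^3 - 180q^2 - 1767q + 1638.
Continuing, q = 6/7 is a root, giving the factor (7q - 6) and quotient q^3 + 2q^2 - 24q - 273.
Continuing, q = 7 is a root, giving the factor (q - 7) and quotient q^2 + 9q + 39.
The quadratic q^2 + 9q + 39 has discriminant -75 < 0 and is irreducible over ℤ.

(7q - 6)(q + 2)(q - 7)(q^2 + 9q + 39)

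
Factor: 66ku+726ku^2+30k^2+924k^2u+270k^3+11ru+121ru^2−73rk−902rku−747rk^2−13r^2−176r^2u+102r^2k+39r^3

(13r−5k−11u)(3r−9k−11u−1)(r+6k)

Group: 13r(3r^2+9rk−11ru−r−54k^2−66ku−6k) + (−5k−11u)(3r^2+9rk−11ru−r−54k^2−66ku−6k); both groups contain (3r^2+9rk−11ru−r−54k^2−66ku−6k), so (13r−5k−11u) is a factor with cofactor 3r^2+9rk−11ru−r−54k^2−66ku−6k.
The cofactor groups again: 3r^2+9rk−11ru−r−54k^2−66ku−6k = 3r(r+6k) + (−9k−11u−1)(r+6k); both groups contain (r+6k), giving (3r−9k−11u−1)(r+6k).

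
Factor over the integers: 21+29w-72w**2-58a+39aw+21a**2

(3a+9w-7)(7a-8w-3)

Group: 7a(3a+9w-7) + (-8w-3)(3a+9w-7); both groups contain (3a+9w-7).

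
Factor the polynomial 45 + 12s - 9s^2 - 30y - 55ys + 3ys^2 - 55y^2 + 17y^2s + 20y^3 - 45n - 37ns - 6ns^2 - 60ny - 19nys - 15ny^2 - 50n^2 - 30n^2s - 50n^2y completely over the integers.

-(2n - y + 3)(5y + 3s + 5)(5n + 4y + s - 3)

Group: 2n(-25ny - 15ns - 25n - 20y^2 - 17ys - 5y - 3s^2 + 4s + 15) + (-y + 3)(-25ny - 15ns - 25n - 20y^2 - 17ys - 5y - 3s^2 + 4s + 15); both groups contain (-25ny - 15ns - 25n - 20y^2 - 17ys - 5y - 3s^2 + 4s + 15), so (2n - y + 3) is a factor with cofactor -25ny - 15ns - 25n - 20y^2 - 17ys - 5y - 3s^2 + 4s + 15.
The cofactor groups again: -25ny - 15ns - 25n - 20y^2 - 17ys - 5y - 3s^2 + 4s + 15 = -5y(5n + 4y + s - 3) + (-3s - 5)(5n + 4y + s - 3); both groups contain (5n + 4y + s - 3), giving -(5y + 3s + 5)(5n + 4y + s - 3).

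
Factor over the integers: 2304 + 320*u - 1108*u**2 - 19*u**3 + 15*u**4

(3*u + 4)*(5*u - 8)*(u + 8)*(u - 9)

Trying the rational-root candidates, u = -8 is a root, so (u + 8) divides it; the quotient is 15*u**3 - 139*u**2 + 4*u + 288.
Continuing, u = 9 is a root, giving the factor (u - 9) and quotient 15*u**2 - 4*u - 32.
The remaining quadratic factors as (3*u + 4)(5*u - 8).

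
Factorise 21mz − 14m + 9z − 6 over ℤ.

Group as (21mz − 14m) + (9z − 6) = 7m(3z − 2) + 3(3z − 2).
Both groups share the factor (3z − 2).

(3z − 2)(7m + 3)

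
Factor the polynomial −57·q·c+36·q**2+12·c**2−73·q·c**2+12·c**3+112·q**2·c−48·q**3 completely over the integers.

−(4·q−3·c−3)·(3·q−4·c)·(4·q−c)

Group: 4·q·(−12·q**2+19·q·c−4·c**2) + (−3·c−3)·(−12·q**2+19·q·c−4·c**2); both groups contain (−12·q**2+19·q·c−4·c**2), so (4·q−3·c−3) is a factor with cofactor −12·q**2+19·q·c−4·c**2.
The cofactor groups again: −12·q**2+19·q·c−4·c**2 = −4·q·(3·q−4·c) + c·(3·q−4·c); both groups contain (3·q−4·c), giving −(4·q−c)·(3·q−4·c).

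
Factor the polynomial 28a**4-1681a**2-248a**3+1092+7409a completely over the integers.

(2a+13)(2a-7)(7a+1)(a-12)

Among the possible rational roots, a = -13/2 is a root, so (2a+13) divides it; the quotient is 14a**3-215a**2+557a+84.
Then a = 12 is a root, giving the factor (a-12) and quotient 14a**2-47a-7.
The remaining quadratic factors as (7a+1)(2a-7).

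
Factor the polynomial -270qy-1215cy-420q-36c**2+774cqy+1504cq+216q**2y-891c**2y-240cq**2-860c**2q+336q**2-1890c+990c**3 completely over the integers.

Group: 10c(99c**2-86cq+135c-24q**2+30q) + (-9y-14)(99c**2-86cq+135c-24q**2+30q); both groups contain (99c**2-86cq+135c-24q**2+30q), so (10c-9y-14) is a factor with cofactor 99c**2-86cq+135c-24q**2+30q.
The cofactor groups again: 99c**2-86cq+135c-24q**2+30q = 11c(9c+2q) + (-12q+15)(9c+2q); both groups contain (9c+2q), giving (11c-12q+15)(9c+2q).

(10c-9y-14)(11c-12q+15)(9c+2q)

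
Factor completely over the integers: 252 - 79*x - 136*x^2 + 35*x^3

(5*x + 7)*(7*x - 9)*(x - 4)

Testing divisors of the constant over divisors of the leading coefficient, x = -7/5 is a root, giving the factor (5*x + 7) and quotient 7*x^2 - 37*x + 36.
The remaining quadratic factors as (7*x - 9)(x - 4).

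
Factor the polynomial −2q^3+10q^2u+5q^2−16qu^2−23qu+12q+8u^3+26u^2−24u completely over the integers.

Group: q(−2q^2+6qu+5q−4u^2−13u+12) − 2u(−2q^2+6qu+5q−4u^2−13u+12); both groups contain (−2q^2+6qu+5q−4u^2−13u+12), so (q−2u) is a factor with cofactor −2q^2+6qu+5q−4u^2−13u+12.
The cofactor groups again: −2q^2+6qu+5q−4u^2−13u+12 = −2q(q−u−4) + (4u−3)(q−u−4); both groups contain (q−u−4), giving −(2q−4u+3)(q−u−4).

−(2q−4u+3)(q−2u)(q−u−4)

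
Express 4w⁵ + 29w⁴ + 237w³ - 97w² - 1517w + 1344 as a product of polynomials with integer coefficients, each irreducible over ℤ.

Testing divisors of the constant over divisors of the leading coefficient, w = 1 is a root, so (w - 1) divides it; the quotient is 4w⁴ + 33w³ + 270w² + 173w - 1344.
Then w = -3 is a root, giving the factor (w + 3) and quotient 4w³ + 21w² + 207w - 448.
Next, w = 7/4 is a root, giving the factor (4w - 7) and quotient w² + 7w + 64.
The quadratic w² + 7w + 64 has discriminant -207 < 0 and is irreducible over ℤ.

(4w - 7)(w + 3)(w - 1)(w² + 7w + 64)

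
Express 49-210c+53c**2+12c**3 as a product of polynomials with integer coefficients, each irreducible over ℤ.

(3c-7)(4c-1)(c+7)

By the rational root theorem, c = 1/4 is a root, giving the factor (4c-1) and quotient 3c**2+14c-49.
The remaining quadratic factors as (3c-7)(c+7).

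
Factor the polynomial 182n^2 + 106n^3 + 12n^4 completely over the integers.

Pull out the common factor 2n^2, then factor the remaining trinomial.

2n^2(2n + 13)(3n + 7)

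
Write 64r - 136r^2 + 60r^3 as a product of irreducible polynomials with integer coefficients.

Pull out the common factor 4r, then factor the remaining trinomial.

4r(3r - 2)(5r - 8)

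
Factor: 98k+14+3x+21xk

Group as (21xk+3x) + (98k+14) = 3x(7k+1) + 14(7k+1).
Both groups share the factor (7k+1).

(3x+14)(7k+1)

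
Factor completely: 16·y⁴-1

Write as (4·y²)² − (1)², then factor 4·y²-1 once more.

(2·y+1)·(2·y-1)·(4·y²+1)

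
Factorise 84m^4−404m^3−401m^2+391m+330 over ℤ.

(2m−11)(6m+5)(7m+6)(m−1)

Testing divisors of the constant over divisors of the leading coefficient, m = 11/2 is a root, so (2m−11) divides it; the quotient is 42m^3+29m^2−41m−30.
Continuing, m = 1 is a root, so (m−1) is a factor; dividing leaves 42m^2+71m+30.
The remaining quadratic factors as (7m+6)(6m+5).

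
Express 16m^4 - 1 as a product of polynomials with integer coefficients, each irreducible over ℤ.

(2m)⁴ − (1)⁴ = ((2m)² − (1)²)((2m)² + (1)²); the first factor splits again, the second (4m^2 + 1) is irreducible.

(2m + 1)(2m - 1)(4m^2 + 1)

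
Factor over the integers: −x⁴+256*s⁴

Write as (16*s²)² − (x²)², then factor 16*s²−x² once more.

(4*s+x)*(4*s−x)*(16*s²+x²)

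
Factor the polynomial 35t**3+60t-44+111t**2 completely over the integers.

(5t-2)(7t+11)(t+2)

Testing divisors of the constant over divisors of the leading coefficient, t = -11/7 is a root, so (7t+11) divides it; the quotient is 5t**2+8t-4.
The remaining quadratic factors as (5t-2)(t+2).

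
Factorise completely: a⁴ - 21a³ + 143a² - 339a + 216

(a - 1)(a - 3)(a - 8)(a - 9)

Among the possible rational roots, a = 3 is a root, giving the factor (a - 3) and quotient a³ - 18a² + 89a - 72.
Continuing, a = 9 is a root, so (a - 9) is a factor; dividing leaves a² - 9a + 8.
The remaining quadratic factors as (a - 1)(a - 8).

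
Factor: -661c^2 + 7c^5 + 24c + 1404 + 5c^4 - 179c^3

(7c - 9)(c + 2)(c - 6)(c^2 + 6c + 13)

By the rational root theorem, c = -2 is a root, so (c + 2) divides it; the quotient is 7c^4 - 9c^3 - 161c^2 - 339c + 702.
Continuing, c = 9/7 is a root, so (7c - 9) divides it; the quotient is c^3 - 23c - 78.
Then c = 6 is a root, so (c - 6) is a factor; dividing leaves c^2 + 6c + 13.
The quadratic c^2 + 6c + 13 has discriminant -16 < 0 and is irreducible over ℤ.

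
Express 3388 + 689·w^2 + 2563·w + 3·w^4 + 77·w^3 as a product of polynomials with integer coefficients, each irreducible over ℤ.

Among the possible rational roots, w = -11/3 is a root, giving the factor (3·w + 11) and quotient w^3 + 22·w^2 + 149·w + 308.
Continuing, w = -11 is a root, giving the factor (w + 11) and quotient w^2 + 11·w + 28.
The remaining quadratic factors as (w + 4)(w + 7).

(3·w + 11)·(w + 11)·(w + 4)·(w + 7)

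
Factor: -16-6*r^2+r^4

Substitute u = r^2 to get a quadratic in u, then factor.
r^2-8 is irreducible over ℤ (8 is not a perfect square).
r^2+2 is irreducible over ℤ (always positive, so no real roots).

(r^2+2)*(r^2-8)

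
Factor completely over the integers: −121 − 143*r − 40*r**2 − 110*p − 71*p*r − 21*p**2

Group: −3*p*(7*p + 5*r + 11) + (−8*r − 11)*(7*p + 5*r + 11); both groups contain (7*p + 5*r + 11).

−(3*p + 8*r + 11)*(7*p + 5*r + 11)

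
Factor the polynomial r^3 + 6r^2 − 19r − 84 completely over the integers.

Trying the rational-root candidates, r = −7 is a root, so (r + 7) is a factor; dividing leaves r^2 − r − 12.
The remaining quadratic factors as (r + 3)(r − 4).

(r + 3)(r + 7)(r − 4)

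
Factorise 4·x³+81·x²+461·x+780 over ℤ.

(4·x+13)·(x+12)·(x+5)

By the rational root theorem, x = -13/4 is a root, so (4·x+13) divides it; the quotient is x²+17·x+60.
The remaining quadratic factors as (x+5)(x+12).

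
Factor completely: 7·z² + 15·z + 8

Need a pair with product 7·8 = 56 and sum 15: that's 8 and 7.
Split the middle term: 7·z² + 8·z + 7·z + 8 = z·(7·z + 8) + (7·z + 8).

(7·z + 8)·(z + 1)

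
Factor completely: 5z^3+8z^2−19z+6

Testing divisors of the constant over divisors of the leading coefficient, z = −3 is a root, so (z+3) divides it; the quotient is 5z^2−7z+2.
The remaining quadratic factors as (z−1)(5z−2).

(5z−2)(z+3)(z−1)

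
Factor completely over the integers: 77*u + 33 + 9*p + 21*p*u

(3*p + 11)*(7*u + 3)

Group as (21*p*u + 9*p) + (77*u + 33) = 3*p*(7*u + 3) + 11*(7*u + 3).
Both groups share the factor (7*u + 3).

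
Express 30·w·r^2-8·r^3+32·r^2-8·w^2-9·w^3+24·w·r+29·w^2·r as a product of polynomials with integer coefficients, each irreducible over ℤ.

Group: w·(-9·w^2+38·w·r-8·w-8·r^2+32·r) + r·(-9·w^2+38·w·r-8·w-8·r^2+32·r); both groups contain (-9·w^2+38·w·r-8·w-8·r^2+32·r), so (w+r) is a factor with cofactor -9·w^2+38·w·r-8·w-8·r^2+32·r.
The cofactor groups again: -9·w^2+38·w·r-8·w-8·r^2+32·r = -9·w·(w-4·r) + (2·r-8)·(w-4·r); both groups contain (w-4·r), giving -(9·w-2·r+8)·(w-4·r).

-(9·w-2·r+8)·(w-4·r)·(w+r)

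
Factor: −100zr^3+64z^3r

Every term has a factor of 4zr. Then 16z^2−25r^2 = (4z)² − (5r)².

4rz(4z−5r)(4z+5r)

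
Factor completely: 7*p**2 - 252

Factor out 7, leaving p**2 - 36, which is a difference of two squares.

7*(p + 6)*(p - 6)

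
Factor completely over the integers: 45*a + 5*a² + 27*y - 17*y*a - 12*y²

-(4*y - a - 9)*(3*y + 5*a)

Group: -4*y*(3*y + 5*a) + (a + 9)*(3*y + 5*a); both groups contain (3*y + 5*a).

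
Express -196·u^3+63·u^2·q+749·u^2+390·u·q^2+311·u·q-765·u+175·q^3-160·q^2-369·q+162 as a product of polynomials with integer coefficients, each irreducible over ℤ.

Group: 4·u·(-49·u^2-70·u·q+77·u-25·q^2+55·q-18) + (-7·q-9)·(-49·u^2-70·u·q+77·u-25·q^2+55·q-18); both groups contain (-49·u^2-70·u·q+77·u-25·q^2+55·q-18), so (4·u-7·q-9) is a factor with cofactor -49·u^2-70·u·q+77·u-25·q^2+55·q-18.
The cofactor groups again: -49·u^2-70·u·q+77·u-25·q^2+55·q-18 = -7·u·(7·u+5·q-9) + (-5·q+2)·(7·u+5·q-9); both groups contain (7·u+5·q-9), giving -(7·u+5·q-2)·(7·u+5·q-9).

-(4·u-7·q-9)·(7·u+5·q-2)·(7·u+5·q-9)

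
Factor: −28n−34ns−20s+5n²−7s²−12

(5n+s+2)(n−7s−6)

Group: 5n(n−7s−6) + (s+2)(n−7s−6); both groups contain (n−7s−6).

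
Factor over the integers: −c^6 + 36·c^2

−c^2·(c^2 + 6)·(c^2 − 6)

Pull out the common factor c^2, leaving −c^4 + 36.
Recognize a difference of squares with the parts 6 and c^2.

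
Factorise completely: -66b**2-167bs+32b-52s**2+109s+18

Group: -6b(11b+4s-9) + (-13s-2)(11b+4s-9); both groups contain (11b+4s-9).

-(11b+4s-9)(6b+13s+2)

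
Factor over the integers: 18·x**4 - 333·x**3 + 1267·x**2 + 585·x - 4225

(3·x + 5)·(6·x - 13)·(x - 13)·(x - 5)

By the rational root theorem, x = -5/3 is a root, so (3·x + 5) divides it; the quotient is 6·x**3 - 121·x**2 + 624·x - 845.
Then x = 13/6 is a root, so (6·x - 13) is a factor; dividing leaves x**2 - 18·x + 65.
The remaining quadratic factors as (x - 13)(x - 5).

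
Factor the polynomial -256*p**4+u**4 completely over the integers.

Difference of squares twice: with A = u and B = 4*p, A⁴ − B⁴ = (A² − B²)(A² + B²), and A² − B² factors again.

(u-4*p)*(u+4*p)*(u**2+16*p**2)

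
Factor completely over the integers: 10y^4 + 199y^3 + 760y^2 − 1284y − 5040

By the rational root theorem, y = −14 is a root, giving the factor (y + 14) and quotient 10y^3 + 59y^2 − 66y − 360.
Continuing, y = −6 is a root, so (y + 6) is a factor; dividing leaves 10y^2 − y − 60.
The remaining quadratic factors as (5y + 12)(2y − 5).

(2y − 5)(5y + 12)(y + 14)(y + 6)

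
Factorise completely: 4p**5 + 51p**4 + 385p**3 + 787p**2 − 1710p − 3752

(4p + 7)(p + 4)(p − 2)(p**2 + 9p + 67)

Trying the rational-root candidates, p = 2 is a root, so (p − 2) divides it; the quotient is 4p**4 + 59p**3 + 503p**2 + 1793p + 1876.
Next, p = −7/4 is a root, so (4p + 7) divides it; the quotient is p**3 + 13p**2 + 103p + 268.
Next, p = −4 is a root, so (p + 4) divides it; the quotient is p**2 + 9p + 67.
The quadratic p**2 + 9p + 67 has discriminant −187 < 0 and is irreducible over ℤ.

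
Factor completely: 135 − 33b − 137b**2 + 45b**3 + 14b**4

(2b − 3)(7b − 9)(b + 1)(b + 5)

Testing divisors of the constant over divisors of the leading coefficient, b = −5 is a root, so (b + 5) divides it; the quotient is 14b**3 − 25b**2 − 12b + 27.
Next, b = 3/2 is a root, so (2b − 3) divides it; the quotient is 7b**2 − 2b − 9.
The remaining quadratic factors as (b + 1)(7b − 9).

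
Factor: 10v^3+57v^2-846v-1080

(2v-15)(5v+6)(v+12)

Among the possible rational roots, v = -6/5 is a root, so (5v+6) divides it; the quotient is 2v^2+9v-180.
The remaining quadratic factors as (2v-15)(v+12).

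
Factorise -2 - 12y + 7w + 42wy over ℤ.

(6y + 1)(7w - 2)

Group as (42wy + 7w) + (-12y - 2) = 7w(6y + 1) - 2(6y + 1).
Both groups share the factor (6y + 1).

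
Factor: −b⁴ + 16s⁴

(2s − b)(2s + b)(4s² + b²)

Write as (4s²)² − (b²)², then factor 4s² − b² once more.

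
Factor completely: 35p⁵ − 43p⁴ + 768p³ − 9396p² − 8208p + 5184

Trying the rational-root candidates, p = 3/7 is a root, so (7p − 3) divides it; the quotient is 5p⁴ − 4p³ + 108p² − 1296p − 1728.
Next, p = 6 is a root, so (p − 6) is a factor; dividing leaves 5p³ + 26p² + 264p + 288.
Continuing, p = −6/5 is a root, giving the factor (5p + 6) and quotient p² + 4p + 48.
The quadratic p² + 4p + 48 has discriminant −176 < 0 and is irreducible over ℤ.

(5p + 6)(7p − 3)(p − 6)(p² + 4p + 48)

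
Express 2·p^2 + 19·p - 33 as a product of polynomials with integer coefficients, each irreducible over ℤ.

Need a pair with product 2·(-33) = -66 and sum 19: that's 22 and -3.
Split the middle term: 2·p^2 + 22·p - 3·p - 33 = 2·p·(p + 11) - 3·(p + 11).

(2·p - 3)·(p + 11)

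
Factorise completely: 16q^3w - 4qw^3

4qw(2q + w)(2q - w)

Factor out 4qw, leaving 4q^2 - w^2, which is a difference of two squares.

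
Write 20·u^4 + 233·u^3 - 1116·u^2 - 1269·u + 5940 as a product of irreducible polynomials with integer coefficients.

(4·u - 11)·(5·u + 12)·(u + 15)·(u - 3)

Trying the rational-root candidates, u = -15 is a root, giving the factor (u + 15) and quotient 20·u^3 - 67·u^2 - 111·u + 396.
Then u = -12/5 is a root, so (5·u + 12) is a factor; dividing leaves 4·u^2 - 23·u + 33.
The remaining quadratic factors as (u - 3)(4·u - 11).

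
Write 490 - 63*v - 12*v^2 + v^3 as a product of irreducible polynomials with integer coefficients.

(v + 7)*(v - 14)*(v - 5)

Among the possible rational roots, v = 14 is a root, so (v - 14) divides it; the quotient is v^2 + 2*v - 35.
The remaining quadratic factors as (v - 5)(v + 7).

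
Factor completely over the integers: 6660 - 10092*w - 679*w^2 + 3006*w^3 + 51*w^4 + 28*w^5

(4*w - 3)*(7*w - 10)*(w + 2)*(w^2 + 2*w + 111)

Among the possible rational roots, w = 10/7 is a root, so (7*w - 10) is a factor; dividing leaves 4*w^4 + 13*w^3 + 448*w^2 + 543*w - 666.
Next, w = 3/4 is a root, so (4*w - 3) divides it; the quotient is w^3 + 4*w^2 + 115*w + 222.
Continuing, w = -2 is a root, so (w + 2) divides it; the quotient is w^2 + 2*w + 111.
The quadratic w^2 + 2*w + 111 has discriminant -440 < 0 and is irreducible over ℤ.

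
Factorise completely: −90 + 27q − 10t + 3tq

(3q − 10)(t + 9)

Group as (3tq − 10t) + (27q − 90) = t(3q − 10) + 9(3q − 10).
Both groups share the factor (3q − 10).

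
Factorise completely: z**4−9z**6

−z**4(3z+1)(3z−1)

Factor out z**4 first: what remains is −9z**2+1.
Recognize a difference of squares with the parts 1 and 3z.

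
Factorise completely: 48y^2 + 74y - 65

Need a pair with product 48·(-65) = -3120 and sum 74: that's -30 and 104.
Split the middle term: 48y^2 - 30y + 104y - 65 = 6y(8y - 5) + 13(8y - 5).

(6y + 13)(8y - 5)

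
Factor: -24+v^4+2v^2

(v+2)(v-2)(v^2+6)

Substitute u = v^2 to get a quadratic in u, then factor.
v^2+6 is irreducible over ℤ (always positive, so no real roots).
v^2-4 is a difference of squares.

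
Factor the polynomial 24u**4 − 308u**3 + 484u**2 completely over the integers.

Pull out the common factor 4u**2, then factor the remaining trinomial.

4u**2(6u − 11)(u − 11)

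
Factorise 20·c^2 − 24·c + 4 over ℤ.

Pull out the common factor 4, then factor the remaining trinomial.

4·(5·c − 1)·(c − 1)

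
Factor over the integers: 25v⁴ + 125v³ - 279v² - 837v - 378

By the rational root theorem, v = -7/5 is a root, so (5v + 7) is a factor; dividing leaves 5v³ + 18v² - 81v - 54.
Continuing, v = 3 is a root, giving the factor (v - 3) and quotient 5v² + 33v + 18.
The remaining quadratic factors as (5v + 3)(v + 6).

(5v + 3)(5v + 7)(v + 6)(v - 3)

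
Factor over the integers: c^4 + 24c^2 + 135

Substitute u = c^2 to get a quadratic in u, then factor.
c^2 + 15 is irreducible over ℤ (always positive, so no real roots).
c^2 + 9 is irreducible over ℤ (sum of squares).

(c^2 + 15)(c^2 + 9)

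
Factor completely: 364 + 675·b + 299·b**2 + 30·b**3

Among the possible rational roots, b = -4/5 is a root, so (5·b + 4) divides it; the quotient is 6·b**2 + 55·b + 91.
The remaining quadratic factors as (b + 7)(6·b + 13).

(5·b + 4)·(6·b + 13)·(b + 7)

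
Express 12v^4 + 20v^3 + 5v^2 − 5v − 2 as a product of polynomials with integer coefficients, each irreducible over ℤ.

(2v + 1)(2v − 1)(3v + 2)(v + 1)

By the rational root theorem, v = −1 is a root, so (v + 1) is a factor; dividing leaves 12v^3 + 8v^2 − 3v − 2.
Next, v = −2/3 is a root, so (3v + 2) divides it; the quotient is 4v^2 − 1.
The remaining quadratic factors as (2v + 1)(2v − 1).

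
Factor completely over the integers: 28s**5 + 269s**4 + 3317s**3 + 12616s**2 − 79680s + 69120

(4s − 9)(7s − 8)(s + 8)(s**2 + 5s + 120)

Among the possible rational roots, s = 9/4 is a root, giving the factor (4s − 9) and quotient 7s**4 + 83s**3 + 1016s**2 + 5440s − 7680.
Then s = −8 is a root, so (s + 8) is a factor; dividing leaves 7s**3 + 27s**2 + 800s − 960.
Continuing, s = 8/7 is a root, so (7s − 8) is a factor; dividing leaves s**2 + 5s + 120.
The quadratic s**2 + 5s + 120 has discriminant −455 < 0 and is irreducible over ℤ.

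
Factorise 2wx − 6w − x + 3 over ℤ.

(2w − 1)(x − 3)

Group as (2wx − 6w) + (−x + 3) = 2w(x − 3) − (x − 3).
Both groups share the factor (x − 3).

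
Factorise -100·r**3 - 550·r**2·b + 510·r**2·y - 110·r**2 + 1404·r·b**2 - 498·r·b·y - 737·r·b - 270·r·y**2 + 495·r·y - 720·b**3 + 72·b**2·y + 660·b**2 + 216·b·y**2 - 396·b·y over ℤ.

Group: 5·r·(-20·r**2 - 126·r·b + 102·r·y - 22·r + 180·b**2 - 18·b·y - 165·b - 54·y**2 + 99·y) - 4·b·(-20·r**2 - 126·r·b + 102·r·y - 22·r + 180·b**2 - 18·b·y - 165·b - 54·y**2 + 99·y); both groups contain (-20·r**2 - 126·r·b + 102·r·y - 22·r + 180·b**2 - 18·b·y - 165·b - 54·y**2 + 99·y), so (5·r - 4·b) is a factor with cofactor -20·r**2 - 126·r·b + 102·r·y - 22·r + 180·b**2 - 18·b·y - 165·b - 54·y**2 + 99·y.
The cofactor groups again: -20·r**2 - 126·r·b + 102·r·y - 22·r + 180·b**2 - 18·b·y - 165·b - 54·y**2 + 99·y = -2·r·(10·r - 12·b - 6·y + 11) + (-15·b + 9·y)·(10·r - 12·b - 6·y + 11); both groups contain (10·r - 12·b - 6·y + 11), giving -(2·r + 15·b - 9·y)·(10·r - 12·b - 6·y + 11).

-(10·r - 12·b - 6·y + 11)·(5·r - 4·b)·(2·r + 15·b - 9·y)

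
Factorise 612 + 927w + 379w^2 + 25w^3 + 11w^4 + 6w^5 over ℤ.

Trying the rational-root candidates, w = -3/2 is a root, so (2w + 3) divides it; the quotient is 3w^4 + w^3 + 11w^2 + 173w + 204.
Next, w = -4/3 is a root, so (3w + 4) is a factor; dividing leaves w^3 - w^2 + 5w + 51.
Then w = -3 is a root, so (w + 3) is a factor; dividing leaves w^2 - 4w + 17.
The quadratic w^2 - 4w + 17 has discriminant -52 < 0 and is irreducible over ℤ.

(2w + 3)(3w + 4)(w + 3)(w^2 - 4w + 17)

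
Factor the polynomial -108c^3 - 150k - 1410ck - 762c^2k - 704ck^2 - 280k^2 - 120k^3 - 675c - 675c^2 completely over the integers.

-(12c + 10k + 15)(9c + 2k)(c + 6k + 5)

Group: c(-108c^2 - 114ck - 135c - 20k^2 - 30k) + (6k + 5)(-108c^2 - 114ck - 135c - 20k^2 - 30k); both groups contain (-108c^2 - 114ck - 135c - 20k^2 - 30k), so (c + 6k + 5) is a factor with cofactor -108c^2 - 114ck - 135c - 20k^2 - 30k.
The cofactor groups again: -108c^2 - 114ck - 135c - 20k^2 - 30k = -12c(9c + 2k) + (-10k - 15)(9c + 2k); both groups contain (9c + 2k), giving -(12c + 10k + 15)(9c + 2k).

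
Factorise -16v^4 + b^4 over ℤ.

Difference of squares twice: with A = b and B = 2v, A⁴ − B⁴ = (A² − B²)(A² + B²), and A² − B² factors again.

(b + 2v)(b - 2v)(b^2 + 4v^2)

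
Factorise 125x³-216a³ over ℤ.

Recognize a difference of cubes with the parts 5x and 6a.

-(6a-5x)(36a²+30ax+25x²)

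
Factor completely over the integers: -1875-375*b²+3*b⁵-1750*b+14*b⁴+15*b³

Testing divisors of the constant over divisors of the leading coefficient, b = 5 is a root, so (b-5) is a factor; dividing leaves 3*b⁴+29*b³+160*b²+425*b+375.
Next, b = -5/3 is a root, giving the factor (3*b+5) and quotient b³+8*b²+40*b+75.
Then b = -3 is a root, so (b+3) divides it; the quotient is b²+5*b+25.
The quadratic b²+5*b+25 has discriminant -75 < 0 and is irreducible over ℤ.

(3*b+5)*(b+3)*(b-5)*(b²+5*b+25)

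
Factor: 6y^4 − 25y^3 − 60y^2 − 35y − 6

(2y + 1)(3y + 1)(y + 1)(y − 6)

Testing divisors of the constant over divisors of the leading coefficient, y = −1/2 is a root, giving the factor (2y + 1) and quotient 3y^3 − 14y^2 − 23y − 6.
Then y = −1 is a root, so (y + 1) divides it; the quotient is 3y^2 − 17y − 6.
The remaining quadratic factors as (3y + 1)(y − 6).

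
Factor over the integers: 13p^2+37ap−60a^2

−(15a−13p)(4a+p)

Group: −15a(4a+p) + 13p(4a+p); both groups contain (4a+p).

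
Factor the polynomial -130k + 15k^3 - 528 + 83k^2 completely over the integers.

(3k - 8)(5k + 11)(k + 6)

Trying the rational-root candidates, k = 8/3 is a root, giving the factor (3k - 8) and quotient 5k^2 + 41k + 66.
The remaining quadratic factors as (5k + 11)(k + 6).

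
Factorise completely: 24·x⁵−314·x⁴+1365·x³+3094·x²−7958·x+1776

(2·x−3)·(3·x+8)·(4·x−1)·(x²−14·x+74)

Among the possible rational roots, x = 3/2 is a root, giving the factor (2·x−3) and quotient 12·x⁴−139·x³+474·x²+2258·x−592.
Next, x = −8/3 is a root, so (3·x+8) divides it; the quotient is 4·x³−57·x²+310·x−74.
Then x = 1/4 is a root, so (4·x−1) divides it; the quotient is x²−14·x+74.
The quadratic x²−14·x+74 has discriminant −100 < 0 and is irreducible over ℤ.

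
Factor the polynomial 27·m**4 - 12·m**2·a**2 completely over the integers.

3·m**2·(3·m - 2·a)·(3·m + 2·a)

Every term has a factor of 3·m**2. Then 9·m**2 - 4·a**2 = (3·m)² − (2·a)².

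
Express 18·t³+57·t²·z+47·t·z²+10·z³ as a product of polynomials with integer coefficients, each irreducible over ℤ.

Group: 3·t·(6·t²+17·t·z+10·z²) + z·(6·t²+17·t·z+10·z²); both groups contain (6·t²+17·t·z+10·z²), so (3·t+z) is a factor with cofactor 6·t²+17·t·z+10·z².
The cofactor groups again: 6·t²+17·t·z+10·z² = 6·t·(t+2·z) + 5·z·(t+2·z); both groups contain (t+2·z), giving (6·t+5·z)·(t+2·z).

(3·t+z)·(6·t+5·z)·(t+2·z)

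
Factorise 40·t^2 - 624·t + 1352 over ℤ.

Pull out the common factor 8, then factor the remaining trinomial.

8·(5·t - 13)·(t - 13)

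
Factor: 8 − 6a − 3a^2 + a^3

(a + 2)(a − 1)(a − 4)

Trying the rational-root candidates, a = 1 is a root, giving the factor (a − 1) and quotient a^2 − 2a − 8.
The remaining quadratic factors as (a − 4)(a + 2).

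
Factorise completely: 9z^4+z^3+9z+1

Group as (9z^4+9z) + (z^3+1) = 9z(z^3+1) + (z^3+1).
Both groups share the factor (z^3+1).

(9z+1)(z+1)(z^2-z+1)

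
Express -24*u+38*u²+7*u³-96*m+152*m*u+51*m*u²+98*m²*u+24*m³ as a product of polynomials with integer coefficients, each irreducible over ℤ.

(2*m+7*u-4)*(3*m+u+6)*(4*m+u)

Group: 4*m*(6*m²+23*m*u+7*u²+38*u-24) + u*(6*m²+23*m*u+7*u²+38*u-24); both groups contain (6*m²+23*m*u+7*u²+38*u-24), so (4*m+u) is a factor with cofactor 6*m²+23*m*u+7*u²+38*u-24.
The cofactor groups again: 6*m²+23*m*u+7*u²+38*u-24 = 2*m*(3*m+u+6) + (7*u-4)*(3*m+u+6); both groups contain (3*m+u+6), giving (2*m+7*u-4)*(3*m+u+6).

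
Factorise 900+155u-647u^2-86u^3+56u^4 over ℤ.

(2u+5)(4u+5)(7u-9)(u-4)

Among the possible rational roots, u = 4 is a root, giving the factor (u-4) and quotient 56u^3+138u^2-95u-225.
Next, u = 9/7 is a root, giving the factor (7u-9) and quotient 8u^2+30u+25.
The remaining quadratic factors as (2u+5)(4u+5).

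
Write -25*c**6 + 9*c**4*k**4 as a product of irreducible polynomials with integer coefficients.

Pull out the common factor c**4, leaving -25*c**2 + 9*k**4.
Recognize a difference of squares with the parts 3*k**2 and 5*c.

-c**4*(5*c + 3*k**2)*(5*c - 3*k**2)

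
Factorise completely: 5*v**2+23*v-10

Need a pair with product 5·(-10) = -50 and sum 23: that's -2 and 25.
Split the middle term: 5*v**2-2*v + 25*v-10 = v*(5*v-2) + 5*(5*v-2).

(5*v-2)*(v+5)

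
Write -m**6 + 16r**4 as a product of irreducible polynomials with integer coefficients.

Recognize a difference of squares with the parts 4r**2 and m**3.

-(m**3 + 4r**2)(m**3 - 4r**2)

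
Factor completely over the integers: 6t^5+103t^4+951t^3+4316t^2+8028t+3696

(2t+7)(3t+2)(t+4)(t^2+9t+66)

Among the possible rational roots, t = −7/2 is a root, giving the factor (2t+7) and quotient 3t^4+41t^3+332t^2+996t+528.
Then t = −4 is a root, giving the factor (t+4) and quotient 3t^3+29t^2+216t+132.
Then t = −2/3 is a root, giving the factor (3t+2) and quotient t^2+9t+66.
The quadratic t^2+9t+66 has discriminant −183 < 0 and is irreducible over ℤ.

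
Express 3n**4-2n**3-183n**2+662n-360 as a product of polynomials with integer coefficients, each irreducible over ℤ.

(3n-2)(n+9)(n-4)(n-5)

Trying the rational-root candidates, n = -9 is a root, so (n+9) is a factor; dividing leaves 3n**3-29n**2+78n-40.
Then n = 2/3 is a root, so (3n-2) divides it; the quotient is n**2-9n+20.
The remaining quadratic factors as (n-4)(n-5).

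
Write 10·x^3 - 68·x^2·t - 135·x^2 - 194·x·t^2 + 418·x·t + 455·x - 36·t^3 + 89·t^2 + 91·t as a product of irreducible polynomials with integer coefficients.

Group: x·(10·x^2 + 22·x·t - 65·x + 4·t^2 - 13·t) + (-9·t - 7)·(10·x^2 + 22·x·t - 65·x + 4·t^2 - 13·t); both groups contain (10·x^2 + 22·x·t - 65·x + 4·t^2 - 13·t), so (x - 9·t - 7) is a factor with cofactor 10·x^2 + 22·x·t - 65·x + 4·t^2 - 13·t.
The cofactor groups again: 10·x^2 + 22·x·t - 65·x + 4·t^2 - 13·t = 5·x·(2·x + 4·t - 13) + t·(2·x + 4·t - 13); both groups contain (2·x + 4·t - 13), giving (5·x + t)·(2·x + 4·t - 13).

(x - 9·t - 7)·(2·x + 4·t - 13)·(5·x + t)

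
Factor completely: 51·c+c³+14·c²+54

(c+2)·(c+3)·(c+9)

Among the possible rational roots, c = -2 is a root, giving the factor (c+2) and quotient c²+12·c+27.
The remaining quadratic factors as (c+3)(c+9).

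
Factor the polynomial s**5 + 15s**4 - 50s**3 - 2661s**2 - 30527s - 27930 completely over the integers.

(s + 1)(s + 15)(s - 14)(s**2 + 13s + 133)

By the rational root theorem, s = -1 is a root, so (s + 1) divides it; the quotient is s**4 + 14s**3 - 64s**2 - 2597s - 27930.
Then s = -15 is a root, giving the factor (s + 15) and quotient s**3 - s**2 - 49s - 1862.
Continuing, s = 14 is a root, so (s - 14) is a factor; dividing leaves s**2 + 13s + 133.
The quadratic s**2 + 13s + 133 has discriminant -363 < 0 and is irreducible over ℤ.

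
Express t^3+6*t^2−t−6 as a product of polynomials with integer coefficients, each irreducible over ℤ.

(t+1)*(t+6)*(t−1)

Trying the rational-root candidates, t = −1 is a root, giving the factor (t+1) and quotient t^2+5*t−6.
The remaining quadratic factors as (t−1)(t+6).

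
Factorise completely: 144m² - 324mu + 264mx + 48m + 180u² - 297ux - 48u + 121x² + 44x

Group: 12m(12m - 12u + 11x) + (-15u + 11x + 4)(12m - 12u + 11x); both groups contain (12m - 12u + 11x).

(12m - 12u + 11x)(12m - 15u + 11x + 4)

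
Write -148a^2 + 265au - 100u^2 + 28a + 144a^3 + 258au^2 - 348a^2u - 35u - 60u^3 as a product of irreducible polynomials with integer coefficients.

(4a - 2u - 1)(4a - 5u)(9a - 6u - 7)

Group: 4a(36a^2 - 69au - 28a + 30u^2 + 35u) + (-2u - 1)(36a^2 - 69au - 28a + 30u^2 + 35u); both groups contain (36a^2 - 69au - 28a + 30u^2 + 35u), so (4a - 2u - 1) is a factor with cofactor 36a^2 - 69au - 28a + 30u^2 + 35u.
The cofactor groups again: 36a^2 - 69au - 28a + 30u^2 + 35u = 4a(9a - 6u - 7) - 5u(9a - 6u - 7); both groups contain (9a - 6u - 7), giving (4a - 5u)(9a - 6u - 7).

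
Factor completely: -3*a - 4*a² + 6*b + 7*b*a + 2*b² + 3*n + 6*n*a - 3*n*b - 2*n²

Group: -2*n*(n + 2*b - a) + (b + 4*a + 3)*(n + 2*b - a); both groups contain (n + 2*b - a).

-(2*n - b - 4*a - 3)*(n + 2*b - a)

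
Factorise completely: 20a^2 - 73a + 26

(4a - 13)(5a - 2)

Need a pair with product 20·26 = 520 and sum -73: that's -8 and -65.
Split the middle term: 20a^2 - 8a - 65a + 26 = 4a(5a - 2) - 13(5a - 2).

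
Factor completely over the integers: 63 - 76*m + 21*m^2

(3*m - 7)*(7*m - 9)

Need a pair with product 21·63 = 1323 and sum -76: that's -49 and -27.
Split the middle term: 21*m^2 - 49*m - 27*m + 63 = 7*m*(3*m - 7) - 9*(3*m - 7).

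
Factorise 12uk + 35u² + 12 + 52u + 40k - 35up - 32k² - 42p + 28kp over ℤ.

Group: 7u(5u - 4k + 6) + (8k - 7p + 2)(5u - 4k + 6); both groups contain (5u - 4k + 6).

(5u - 4k + 6)(7u + 8k - 7p + 2)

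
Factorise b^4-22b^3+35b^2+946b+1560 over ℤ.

By the rational root theorem, b = -2 is a root, giving the factor (b+2) and quotient b^3-24b^2+83b+780.
Continuing, b = 15 is a root, so (b-15) is a factor; dividing leaves b^2-9b-52.
The remaining quadratic factors as (b+4)(b-13).

(b+2)(b+4)(b-13)(b-15)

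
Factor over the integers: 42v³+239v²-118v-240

(6v+5)(7v-8)(v+6)

By the rational root theorem, v = 8/7 is a root, so (7v-8) divides it; the quotient is 6v²+41v+30.
The remaining quadratic factors as (v+6)(6v+5).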